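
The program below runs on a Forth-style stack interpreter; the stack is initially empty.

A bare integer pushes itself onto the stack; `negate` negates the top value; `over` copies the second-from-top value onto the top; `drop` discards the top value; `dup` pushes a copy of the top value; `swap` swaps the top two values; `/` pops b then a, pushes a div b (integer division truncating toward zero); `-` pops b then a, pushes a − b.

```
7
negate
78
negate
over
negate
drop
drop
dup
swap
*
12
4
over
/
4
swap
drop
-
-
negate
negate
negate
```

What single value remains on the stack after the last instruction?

7      → 7
negate → -7
78     → -7 78
negate → -7 -78
over   → -7 -78 -7
negate → -7 -78 7
drop   → -7 -78
drop   → -7
dup    → -7 -7
swap   → -7 -7
*      → 49
12     → 49 12
4      → 49 12 4
over   → 49 12 4 12
/      → 49 12 0
4      → 49 12 0 4
swap   → 49 12 4 0
drop   → 49 12 4
-      → 49 8
-      → 41
negate → -41
negate → 41
negate → -41

-41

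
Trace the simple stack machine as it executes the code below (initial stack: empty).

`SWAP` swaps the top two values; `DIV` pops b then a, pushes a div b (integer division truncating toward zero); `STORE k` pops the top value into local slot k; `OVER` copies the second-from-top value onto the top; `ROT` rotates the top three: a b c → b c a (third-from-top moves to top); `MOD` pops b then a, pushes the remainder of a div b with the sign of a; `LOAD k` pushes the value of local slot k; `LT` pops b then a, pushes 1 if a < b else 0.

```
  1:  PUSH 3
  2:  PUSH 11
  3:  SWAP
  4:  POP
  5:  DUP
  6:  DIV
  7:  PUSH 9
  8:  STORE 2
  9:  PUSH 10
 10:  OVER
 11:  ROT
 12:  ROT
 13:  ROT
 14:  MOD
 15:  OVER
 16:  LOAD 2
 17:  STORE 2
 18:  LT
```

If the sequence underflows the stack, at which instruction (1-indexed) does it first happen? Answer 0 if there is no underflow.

PUSH 3   3
PUSH 11  3 11
SWAP     11 3
POP      11
DUP      11 11
DIV      1
PUSH 9   1 9
STORE 2  1
PUSH 10  1 10
OVER     1 10 1
ROT      10 1 1
ROT      1 1 10
ROT      1 10 1
MOD      1 0
OVER     1 0 1
LOAD 2   1 0 1 9
STORE 2  1 0 1
LT       1 1

0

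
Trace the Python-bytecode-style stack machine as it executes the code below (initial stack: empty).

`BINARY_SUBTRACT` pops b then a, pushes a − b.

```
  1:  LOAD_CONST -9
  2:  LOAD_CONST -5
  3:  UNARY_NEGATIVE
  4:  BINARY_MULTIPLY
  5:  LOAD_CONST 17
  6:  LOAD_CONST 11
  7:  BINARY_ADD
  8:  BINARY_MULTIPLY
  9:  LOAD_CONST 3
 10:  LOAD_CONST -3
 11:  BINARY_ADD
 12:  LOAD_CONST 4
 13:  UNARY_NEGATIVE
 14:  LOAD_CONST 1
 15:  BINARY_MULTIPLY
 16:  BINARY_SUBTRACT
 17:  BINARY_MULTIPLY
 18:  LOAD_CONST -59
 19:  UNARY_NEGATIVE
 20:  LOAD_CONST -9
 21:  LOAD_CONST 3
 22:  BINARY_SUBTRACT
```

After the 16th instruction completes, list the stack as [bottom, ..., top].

[-1260, 4]

LOAD_CONST -9   → -9
LOAD_CONST -5   → -9 -5
UNARY_NEGATIVE  → -9 5
BINARY_MULTIPLY → -45
LOAD_CONST 17   → -45 17
LOAD_CONST 11   → -45 17 11
BINARY_ADD      → -45 28
BINARY_MULTIPLY → -1260
LOAD_CONST 3    → -1260 3
LOAD_CONST -3   → -1260 3 -3
BINARY_ADD      → -1260 0
LOAD_CONST 4    → -1260 0 4
UNARY_NEGATIVE  → -1260 0 -4
LOAD_CONST 1    → -1260 0 -4 1
BINARY_MULTIPLY → -1260 0 -4
BINARY_SUBTRACT → -1260 4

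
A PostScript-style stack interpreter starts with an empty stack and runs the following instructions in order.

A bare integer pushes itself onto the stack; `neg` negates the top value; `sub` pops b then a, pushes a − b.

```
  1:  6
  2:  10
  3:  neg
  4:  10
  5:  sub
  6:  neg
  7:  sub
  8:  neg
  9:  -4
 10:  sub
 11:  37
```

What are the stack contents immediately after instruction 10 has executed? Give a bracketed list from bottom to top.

[18]

6    [6]
10   [6, 10]
neg  [6, -10]
10   [6, -10, 10]
sub  [6, -20]
neg  [6, 20]
sub  [-14]
neg  [14]
-4   [14, -4]
sub  [18]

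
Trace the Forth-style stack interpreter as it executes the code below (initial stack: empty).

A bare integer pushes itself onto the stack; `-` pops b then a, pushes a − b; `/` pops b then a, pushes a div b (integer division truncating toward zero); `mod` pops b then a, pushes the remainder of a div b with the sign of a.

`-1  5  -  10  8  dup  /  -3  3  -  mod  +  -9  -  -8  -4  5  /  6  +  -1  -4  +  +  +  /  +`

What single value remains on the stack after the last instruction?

-1  -> [-1]
5   -> [-1, 5]
-   -> [-6]
10  -> [-6, 10]
8   -> [-6, 10, 8]
dup -> [-6, 10, 8, 8]
/   -> [-6, 10, 1]
-3  -> [-6, 10, 1, -3]
3   -> [-6, 10, 1, -3, 3]
-   -> [-6, 10, 1, -6]
mod -> [-6, 10, 1]
+   -> [-6, 11]
-9  -> [-6, 11, -9]
-   -> [-6, 20]
-8  -> [-6, 20, -8]
-4  -> [-6, 20, -8, -4]
5   -> [-6, 20, -8, -4, 5]
/   -> [-6, 20, -8, 0]
6   -> [-6, 20, -8, 0, 6]
+   -> [-6, 20, -8, 6]
-1  -> [-6, 20, -8, 6, -1]
-4  -> [-6, 20, -8, 6, -1, -4]
+   -> [-6, 20, -8, 6, -5]
+   -> [-6, 20, -8, 1]
+   -> [-6, 20, -7]
/   -> [-6, -2]
+   -> [-8]

-8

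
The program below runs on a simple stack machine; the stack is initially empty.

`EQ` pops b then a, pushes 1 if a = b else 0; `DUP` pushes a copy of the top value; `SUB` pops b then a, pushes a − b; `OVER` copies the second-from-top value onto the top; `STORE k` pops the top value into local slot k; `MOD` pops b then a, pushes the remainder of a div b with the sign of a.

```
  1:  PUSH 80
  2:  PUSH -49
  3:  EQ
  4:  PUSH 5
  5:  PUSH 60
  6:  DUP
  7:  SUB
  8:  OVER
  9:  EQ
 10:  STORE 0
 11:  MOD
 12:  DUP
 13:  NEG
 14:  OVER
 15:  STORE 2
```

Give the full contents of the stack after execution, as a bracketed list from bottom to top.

PUSH 80  → 80
PUSH -49 → 80 -49
EQ       → 0
PUSH 5   → 0 5
PUSH 60  → 0 5 60
DUP      → 0 5 60 60
SUB      → 0 5 0
OVER     → 0 5 0 5
EQ       → 0 5 0
STORE 0  → 0 5
MOD      → 0
DUP      → 0 0
NEG      → 0 0
OVER     → 0 0 0
STORE 2  → 0 0

[0, 0]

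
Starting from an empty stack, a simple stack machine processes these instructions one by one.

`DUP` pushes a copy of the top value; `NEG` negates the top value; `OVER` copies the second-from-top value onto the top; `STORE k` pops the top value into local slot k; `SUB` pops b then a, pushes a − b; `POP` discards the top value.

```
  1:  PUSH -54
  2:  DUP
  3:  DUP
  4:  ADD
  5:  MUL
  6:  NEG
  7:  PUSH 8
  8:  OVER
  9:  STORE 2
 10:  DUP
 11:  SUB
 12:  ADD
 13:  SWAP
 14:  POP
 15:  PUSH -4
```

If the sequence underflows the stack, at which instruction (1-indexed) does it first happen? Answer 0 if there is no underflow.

PUSH -54  -54
DUP       -54 -54
DUP       -54 -54 -54
ADD       -54 -108
MUL       5832
NEG       -5832
PUSH 8    -5832 8
OVER      -5832 8 -5832
STORE 2   -5832 8
DUP       -5832 8 8
SUB       -5832 0
ADD       -5832
SWAP  — needs 2 operands, stack has 1 → underflow

13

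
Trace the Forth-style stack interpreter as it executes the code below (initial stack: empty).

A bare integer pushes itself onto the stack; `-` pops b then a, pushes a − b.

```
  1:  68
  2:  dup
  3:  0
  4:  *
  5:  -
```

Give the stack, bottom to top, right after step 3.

[68, 68, 0]

68   [68]
dup  [68, 68]
0    [68, 68, 0]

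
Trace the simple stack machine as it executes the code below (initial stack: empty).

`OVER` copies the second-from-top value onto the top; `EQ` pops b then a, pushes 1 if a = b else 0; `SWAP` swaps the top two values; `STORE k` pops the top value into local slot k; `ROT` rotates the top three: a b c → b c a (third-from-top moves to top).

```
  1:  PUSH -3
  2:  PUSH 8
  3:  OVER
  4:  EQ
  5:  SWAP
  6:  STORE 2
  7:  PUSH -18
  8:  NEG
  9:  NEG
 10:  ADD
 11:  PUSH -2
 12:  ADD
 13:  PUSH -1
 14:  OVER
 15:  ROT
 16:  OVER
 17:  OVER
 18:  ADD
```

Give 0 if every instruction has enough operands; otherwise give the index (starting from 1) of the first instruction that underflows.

PUSH -3  -> [-3]
PUSH 8   -> [-3, 8]
OVER     -> [-3, 8, -3]
EQ       -> [-3, 0]
SWAP     -> [0, -3]
STORE 2  -> [0]
PUSH -18 -> [0, -18]
NEG      -> [0, 18]
NEG      -> [0, -18]
ADD      -> [-18]
PUSH -2  -> [-18, -2]
ADD      -> [-20]
PUSH -1  -> [-20, -1]
OVER     -> [-20, -1, -20]
ROT      -> [-1, -20, -20]
OVER     -> [-1, -20, -20, -20]
OVER     -> [-1, -20, -20, -20, -20]
ADD      -> [-1, -20, -20, -40]

0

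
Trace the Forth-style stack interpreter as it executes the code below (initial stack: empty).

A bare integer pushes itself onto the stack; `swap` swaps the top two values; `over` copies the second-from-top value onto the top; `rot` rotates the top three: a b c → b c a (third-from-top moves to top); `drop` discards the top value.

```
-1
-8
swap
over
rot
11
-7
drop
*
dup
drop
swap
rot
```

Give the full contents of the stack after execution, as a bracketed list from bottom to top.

[-88, -8, -1]

-1    [-1]
-8    [-1, -8]
swap  [-8, -1]
over  [-8, -1, -8]
rot   [-1, -8, -8]
11    [-1, -8, -8, 11]
-7    [-1, -8, -8, 11, -7]
drop  [-1, -8, -8, 11]
*     [-1, -8, -88]
dup   [-1, -8, -88, -88]
drop  [-1, -8, -88]
swap  [-1, -88, -8]
rot   [-88, -8, -1]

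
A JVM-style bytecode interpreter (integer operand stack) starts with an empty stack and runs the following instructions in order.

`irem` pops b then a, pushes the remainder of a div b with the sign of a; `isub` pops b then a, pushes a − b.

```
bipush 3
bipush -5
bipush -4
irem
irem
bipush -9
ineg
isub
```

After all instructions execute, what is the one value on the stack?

bipush 3  : 3
bipush -5 : 3 -5
bipush -4 : 3 -5 -4
irem      : 3 -1
irem      : 0
bipush -9 : 0 -9
ineg      : 0 9
isub      : -9

-9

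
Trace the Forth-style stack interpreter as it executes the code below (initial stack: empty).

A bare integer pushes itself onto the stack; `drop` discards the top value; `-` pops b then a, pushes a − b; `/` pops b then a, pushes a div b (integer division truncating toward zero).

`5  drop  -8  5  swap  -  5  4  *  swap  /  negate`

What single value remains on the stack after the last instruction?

-1

5      → 5
drop   → (empty)
-8     → -8
5      → -8 5
swap   → 5 -8
-      → 13
5      → 13 5
4      → 13 5 4
*      → 13 20
swap   → 20 13
/      → 1
negate → -1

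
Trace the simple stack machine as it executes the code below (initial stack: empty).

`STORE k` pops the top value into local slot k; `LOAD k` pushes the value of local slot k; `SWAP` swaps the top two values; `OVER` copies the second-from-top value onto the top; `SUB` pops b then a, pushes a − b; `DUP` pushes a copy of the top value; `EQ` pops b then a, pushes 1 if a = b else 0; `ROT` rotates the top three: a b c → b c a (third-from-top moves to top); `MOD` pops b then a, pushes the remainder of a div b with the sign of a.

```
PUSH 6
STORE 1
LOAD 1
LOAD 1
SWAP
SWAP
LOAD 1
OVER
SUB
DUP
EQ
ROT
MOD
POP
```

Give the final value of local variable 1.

PUSH 6  -> [6]
STORE 1 -> []
LOAD 1  -> [6]
LOAD 1  -> [6, 6]
SWAP    -> [6, 6]
SWAP    -> [6, 6]
LOAD 1  -> [6, 6, 6]
OVER    -> [6, 6, 6, 6]
SUB     -> [6, 6, 0]
DUP     -> [6, 6, 0, 0]
EQ      -> [6, 6, 1]
ROT     -> [6, 1, 6]
MOD     -> [6, 1]
POP     -> [6]

6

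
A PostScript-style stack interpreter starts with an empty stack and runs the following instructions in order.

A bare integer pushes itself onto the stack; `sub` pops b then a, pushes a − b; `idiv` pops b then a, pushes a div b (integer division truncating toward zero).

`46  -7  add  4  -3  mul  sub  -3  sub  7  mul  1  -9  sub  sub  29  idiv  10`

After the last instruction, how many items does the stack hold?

2

46   : 46
-7   : 46 -7
add  : 39
4    : 39 4
-3   : 39 4 -3
mul  : 39 -12
sub  : 51
-3   : 51 -3
sub  : 54
7    : 54 7
mul  : 378
1    : 378 1
-9   : 378 1 -9
sub  : 378 10
sub  : 368
29   : 368 29
idiv : 12
10   : 12 10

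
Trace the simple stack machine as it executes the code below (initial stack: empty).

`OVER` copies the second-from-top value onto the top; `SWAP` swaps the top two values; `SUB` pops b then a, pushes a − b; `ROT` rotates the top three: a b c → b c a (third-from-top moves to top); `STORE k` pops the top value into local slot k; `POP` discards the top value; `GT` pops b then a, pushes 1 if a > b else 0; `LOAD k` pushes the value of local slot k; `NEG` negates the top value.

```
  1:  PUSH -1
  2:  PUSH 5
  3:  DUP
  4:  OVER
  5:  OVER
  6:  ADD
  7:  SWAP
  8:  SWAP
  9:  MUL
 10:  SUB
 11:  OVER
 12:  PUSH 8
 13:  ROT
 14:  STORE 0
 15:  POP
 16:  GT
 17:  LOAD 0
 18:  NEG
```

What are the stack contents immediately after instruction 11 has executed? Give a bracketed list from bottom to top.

[-1, -45, -1]

PUSH -1 : -1
PUSH 5  : -1 5
DUP     : -1 5 5
OVER    : -1 5 5 5
OVER    : -1 5 5 5 5
ADD     : -1 5 5 10
SWAP    : -1 5 10 5
SWAP    : -1 5 5 10
MUL     : -1 5 50
SUB     : -1 -45
OVER    : -1 -45 -1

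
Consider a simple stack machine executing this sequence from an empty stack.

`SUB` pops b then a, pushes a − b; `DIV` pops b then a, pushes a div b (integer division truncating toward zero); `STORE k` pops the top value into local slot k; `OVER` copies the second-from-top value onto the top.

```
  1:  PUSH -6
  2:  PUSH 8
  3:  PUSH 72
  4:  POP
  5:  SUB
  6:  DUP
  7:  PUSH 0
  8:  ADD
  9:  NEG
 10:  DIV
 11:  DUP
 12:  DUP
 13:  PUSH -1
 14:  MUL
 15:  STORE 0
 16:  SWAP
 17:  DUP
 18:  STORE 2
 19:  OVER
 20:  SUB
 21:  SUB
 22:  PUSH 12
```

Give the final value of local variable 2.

PUSH -6  [-6]
PUSH 8   [-6, 8]
PUSH 72  [-6, 8, 72]
POP      [-6, 8]
SUB      [-14]
DUP      [-14, -14]
PUSH 0   [-14, -14, 0]
ADD      [-14, -14]
NEG      [-14, 14]
DIV      [-1]
DUP      [-1, -1]
DUP      [-1, -1, -1]
PUSH -1  [-1, -1, -1, -1]
MUL      [-1, -1, 1]
STORE 0  [-1, -1]
SWAP     [-1, -1]
DUP      [-1, -1, -1]
STORE 2  [-1, -1]
OVER     [-1, -1, -1]
SUB      [-1, 0]
SUB      [-1]
PUSH 12  [-1, 12]

-1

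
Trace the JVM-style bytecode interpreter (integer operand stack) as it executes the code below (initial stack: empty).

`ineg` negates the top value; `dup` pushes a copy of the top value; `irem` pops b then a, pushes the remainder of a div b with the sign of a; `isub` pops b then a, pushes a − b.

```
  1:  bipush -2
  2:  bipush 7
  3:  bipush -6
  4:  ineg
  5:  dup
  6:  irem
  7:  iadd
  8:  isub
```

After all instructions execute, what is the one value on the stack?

-9

bipush -2 -> [-2]
bipush 7  -> [-2, 7]
bipush -6 -> [-2, 7, -6]
ineg      -> [-2, 7, 6]
dup       -> [-2, 7, 6, 6]
irem      -> [-2, 7, 0]
iadd      -> [-2, 7]
isub      -> [-9]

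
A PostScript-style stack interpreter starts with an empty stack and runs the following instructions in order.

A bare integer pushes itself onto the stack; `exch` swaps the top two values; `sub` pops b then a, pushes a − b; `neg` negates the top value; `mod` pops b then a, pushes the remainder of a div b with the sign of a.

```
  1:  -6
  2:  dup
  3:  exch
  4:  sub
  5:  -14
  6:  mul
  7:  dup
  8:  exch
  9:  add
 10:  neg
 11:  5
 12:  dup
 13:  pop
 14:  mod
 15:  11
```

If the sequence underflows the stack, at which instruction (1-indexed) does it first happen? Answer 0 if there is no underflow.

-6    [-6]
dup   [-6, -6]
exch  [-6, -6]
sub   [0]
-14   [0, -14]
mul   [0]
dup   [0, 0]
exch  [0, 0]
add   [0]
neg   [0]
5     [0, 5]
dup   [0, 5, 5]
pop   [0, 5]
mod   [0]
11    [0, 11]

0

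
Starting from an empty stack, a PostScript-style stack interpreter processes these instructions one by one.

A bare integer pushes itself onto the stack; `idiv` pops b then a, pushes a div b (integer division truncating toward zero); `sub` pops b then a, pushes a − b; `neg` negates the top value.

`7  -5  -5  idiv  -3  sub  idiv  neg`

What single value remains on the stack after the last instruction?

7    → [7]
-5   → [7, -5]
-5   → [7, -5, -5]
idiv → [7, 1]
-3   → [7, 1, -3]
sub  → [7, 4]
idiv → [1]
neg  → [-1]

-1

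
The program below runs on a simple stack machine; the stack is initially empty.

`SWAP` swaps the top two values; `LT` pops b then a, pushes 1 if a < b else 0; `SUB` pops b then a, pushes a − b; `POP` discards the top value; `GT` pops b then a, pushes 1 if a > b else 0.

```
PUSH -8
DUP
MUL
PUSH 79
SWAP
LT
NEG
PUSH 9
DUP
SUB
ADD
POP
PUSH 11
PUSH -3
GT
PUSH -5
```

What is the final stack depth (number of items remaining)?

PUSH -8  -8
DUP      -8 -8
MUL      64
PUSH 79  64 79
SWAP     79 64
LT       0
NEG      0
PUSH 9   0 9
DUP      0 9 9
SUB      0 0
ADD      0
POP      (empty)
PUSH 11  11
PUSH -3  11 -3
GT       1
PUSH -5  1 -5

2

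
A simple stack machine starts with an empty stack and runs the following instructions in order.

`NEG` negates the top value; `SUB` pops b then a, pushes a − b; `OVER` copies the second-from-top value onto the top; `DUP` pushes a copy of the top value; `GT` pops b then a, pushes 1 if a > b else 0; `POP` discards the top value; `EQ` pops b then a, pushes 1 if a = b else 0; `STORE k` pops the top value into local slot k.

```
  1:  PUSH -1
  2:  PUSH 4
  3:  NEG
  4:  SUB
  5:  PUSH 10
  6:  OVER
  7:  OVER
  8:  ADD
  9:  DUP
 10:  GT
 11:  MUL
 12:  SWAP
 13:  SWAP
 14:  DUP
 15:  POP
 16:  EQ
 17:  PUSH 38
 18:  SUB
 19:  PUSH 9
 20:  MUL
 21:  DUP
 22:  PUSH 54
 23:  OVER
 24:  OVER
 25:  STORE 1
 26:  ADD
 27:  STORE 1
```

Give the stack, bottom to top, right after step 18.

PUSH -1 : [-1]
PUSH 4  : [-1, 4]
NEG     : [-1, -4]
SUB     : [3]
PUSH 10 : [3, 10]
OVER    : [3, 10, 3]
OVER    : [3, 10, 3, 10]
ADD     : [3, 10, 13]
DUP     : [3, 10, 13, 13]
GT      : [3, 10, 0]
MUL     : [3, 0]
SWAP    : [0, 3]
SWAP    : [3, 0]
DUP     : [3, 0, 0]
POP     : [3, 0]
EQ      : [0]
PUSH 38 : [0, 38]
SUB     : [-38]

[-38]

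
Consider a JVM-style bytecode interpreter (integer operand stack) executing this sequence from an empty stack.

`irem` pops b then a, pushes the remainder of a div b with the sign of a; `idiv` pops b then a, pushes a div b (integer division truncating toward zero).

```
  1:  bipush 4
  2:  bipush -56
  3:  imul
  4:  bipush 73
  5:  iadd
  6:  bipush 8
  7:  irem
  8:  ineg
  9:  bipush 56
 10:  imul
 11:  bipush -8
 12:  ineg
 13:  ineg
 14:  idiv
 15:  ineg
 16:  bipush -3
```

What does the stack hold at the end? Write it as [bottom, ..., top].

[49, -3]

bipush 4   : 4
bipush -56 : 4 -56
imul       : -224
bipush 73  : -224 73
iadd       : -151
bipush 8   : -151 8
irem       : -7
ineg       : 7
bipush 56  : 7 56
imul       : 392
bipush -8  : 392 -8
ineg       : 392 8
ineg       : 392 -8
idiv       : -49
ineg       : 49
bipush -3  : 49 -3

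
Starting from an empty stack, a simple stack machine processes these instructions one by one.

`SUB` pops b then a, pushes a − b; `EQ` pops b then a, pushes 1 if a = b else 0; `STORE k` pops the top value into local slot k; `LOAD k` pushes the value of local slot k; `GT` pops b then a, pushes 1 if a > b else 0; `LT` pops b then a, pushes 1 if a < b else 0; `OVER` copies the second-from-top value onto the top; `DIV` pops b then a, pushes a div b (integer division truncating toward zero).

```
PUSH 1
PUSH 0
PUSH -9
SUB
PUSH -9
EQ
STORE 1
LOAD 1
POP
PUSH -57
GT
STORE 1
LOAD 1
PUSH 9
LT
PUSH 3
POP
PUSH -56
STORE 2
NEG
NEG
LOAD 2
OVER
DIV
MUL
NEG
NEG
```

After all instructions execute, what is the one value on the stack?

PUSH 1   → [1]
PUSH 0   → [1, 0]
PUSH -9  → [1, 0, -9]
SUB      → [1, 9]
PUSH -9  → [1, 9, -9]
EQ       → [1, 0]
STORE 1  → [1]
LOAD 1   → [1, 0]
POP      → [1]
PUSH -57 → [1, -57]
GT       → [1]
STORE 1  → []
LOAD 1   → [1]
PUSH 9   → [1, 9]
LT       → [1]
PUSH 3   → [1, 3]
POP      → [1]
PUSH -56 → [1, -56]
STORE 2  → [1]
NEG      → [-1]
NEG      → [1]
LOAD 2   → [1, -56]
OVER     → [1, -56, 1]
DIV      → [1, -56]
MUL      → [-56]
NEG      → [56]
NEG      → [-56]

-56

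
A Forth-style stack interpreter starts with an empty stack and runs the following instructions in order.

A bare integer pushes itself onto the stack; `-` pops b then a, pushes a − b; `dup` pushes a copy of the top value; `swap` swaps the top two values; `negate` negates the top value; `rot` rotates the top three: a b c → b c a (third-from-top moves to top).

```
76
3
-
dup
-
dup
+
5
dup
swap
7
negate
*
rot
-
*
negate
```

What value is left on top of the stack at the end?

76      76
3       76 3
-       73
dup     73 73
-       0
dup     0 0
+       0
5       0 5
dup     0 5 5
swap    0 5 5
7       0 5 5 7
negate  0 5 5 -7
*       0 5 -35
rot     5 -35 0
-       5 -35
*       -175
negate  175

175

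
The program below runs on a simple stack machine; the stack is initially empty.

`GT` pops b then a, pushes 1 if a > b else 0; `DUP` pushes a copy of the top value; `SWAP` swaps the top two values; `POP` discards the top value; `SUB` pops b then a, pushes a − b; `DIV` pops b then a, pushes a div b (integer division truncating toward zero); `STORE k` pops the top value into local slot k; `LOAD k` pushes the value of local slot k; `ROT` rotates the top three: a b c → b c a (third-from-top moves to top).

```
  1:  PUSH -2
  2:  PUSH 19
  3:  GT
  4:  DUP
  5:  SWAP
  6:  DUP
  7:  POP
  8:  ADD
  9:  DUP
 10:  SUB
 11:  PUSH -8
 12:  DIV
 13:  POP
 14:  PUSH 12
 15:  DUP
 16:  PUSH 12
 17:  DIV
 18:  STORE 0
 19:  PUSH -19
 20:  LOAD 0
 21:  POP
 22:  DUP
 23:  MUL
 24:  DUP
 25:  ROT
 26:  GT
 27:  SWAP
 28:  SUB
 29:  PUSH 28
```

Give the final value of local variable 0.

1

PUSH -2  : -2
PUSH 19  : -2 19
GT       : 0
DUP      : 0 0
SWAP     : 0 0
DUP      : 0 0 0
POP      : 0 0
ADD      : 0
DUP      : 0 0
SUB      : 0
PUSH -8  : 0 -8
DIV      : 0
POP      : (empty)
PUSH 12  : 12
DUP      : 12 12
PUSH 12  : 12 12 12
DIV      : 12 1
STORE 0  : 12
PUSH -19 : 12 -19
LOAD 0   : 12 -19 1
POP      : 12 -19
DUP      : 12 -19 -19
MUL      : 12 361
DUP      : 12 361 361
ROT      : 361 361 12
GT       : 361 1
SWAP     : 1 361
SUB      : -360
PUSH 28  : -360 28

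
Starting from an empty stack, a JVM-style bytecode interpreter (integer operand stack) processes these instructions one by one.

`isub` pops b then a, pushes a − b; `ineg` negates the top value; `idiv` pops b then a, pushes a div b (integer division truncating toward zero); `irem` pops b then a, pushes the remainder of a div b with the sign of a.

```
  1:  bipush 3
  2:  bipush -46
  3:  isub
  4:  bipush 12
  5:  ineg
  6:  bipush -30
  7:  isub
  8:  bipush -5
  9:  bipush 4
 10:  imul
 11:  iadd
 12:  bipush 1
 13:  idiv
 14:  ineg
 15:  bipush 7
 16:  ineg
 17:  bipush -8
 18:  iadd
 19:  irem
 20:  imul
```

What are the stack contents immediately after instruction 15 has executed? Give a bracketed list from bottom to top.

bipush 3   -> 3
bipush -46 -> 3 -46
isub       -> 49
bipush 12  -> 49 12
ineg       -> 49 -12
bipush -30 -> 49 -12 -30
isub       -> 49 18
bipush -5  -> 49 18 -5
bipush 4   -> 49 18 -5 4
imul       -> 49 18 -20
iadd       -> 49 -2
bipush 1   -> 49 -2 1
idiv       -> 49 -2
ineg       -> 49 2
bipush 7   -> 49 2 7

[49, 2, 7]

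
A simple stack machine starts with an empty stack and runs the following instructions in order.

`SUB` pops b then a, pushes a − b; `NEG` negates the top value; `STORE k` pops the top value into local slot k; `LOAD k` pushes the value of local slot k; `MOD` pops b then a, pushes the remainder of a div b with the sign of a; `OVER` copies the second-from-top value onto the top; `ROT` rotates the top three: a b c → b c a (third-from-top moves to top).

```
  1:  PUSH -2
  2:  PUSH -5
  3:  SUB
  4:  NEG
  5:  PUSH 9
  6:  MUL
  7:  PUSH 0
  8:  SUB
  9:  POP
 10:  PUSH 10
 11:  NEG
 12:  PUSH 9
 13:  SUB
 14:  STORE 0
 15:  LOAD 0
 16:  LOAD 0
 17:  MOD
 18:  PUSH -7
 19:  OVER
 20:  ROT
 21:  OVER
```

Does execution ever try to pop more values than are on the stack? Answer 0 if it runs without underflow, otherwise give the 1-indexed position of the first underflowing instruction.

PUSH -2 -> [-2]
PUSH -5 -> [-2, -5]
SUB     -> [3]
NEG     -> [-3]
PUSH 9  -> [-3, 9]
MUL     -> [-27]
PUSH 0  -> [-27, 0]
SUB     -> [-27]
POP     -> []
PUSH 10 -> [10]
NEG     -> [-10]
PUSH 9  -> [-10, 9]
SUB     -> [-19]
STORE 0 -> []
LOAD 0  -> [-19]
LOAD 0  -> [-19, -19]
MOD     -> [0]
PUSH -7 -> [0, -7]
OVER    -> [0, -7, 0]
ROT     -> [-7, 0, 0]
OVER    -> [-7, 0, 0, 0]

0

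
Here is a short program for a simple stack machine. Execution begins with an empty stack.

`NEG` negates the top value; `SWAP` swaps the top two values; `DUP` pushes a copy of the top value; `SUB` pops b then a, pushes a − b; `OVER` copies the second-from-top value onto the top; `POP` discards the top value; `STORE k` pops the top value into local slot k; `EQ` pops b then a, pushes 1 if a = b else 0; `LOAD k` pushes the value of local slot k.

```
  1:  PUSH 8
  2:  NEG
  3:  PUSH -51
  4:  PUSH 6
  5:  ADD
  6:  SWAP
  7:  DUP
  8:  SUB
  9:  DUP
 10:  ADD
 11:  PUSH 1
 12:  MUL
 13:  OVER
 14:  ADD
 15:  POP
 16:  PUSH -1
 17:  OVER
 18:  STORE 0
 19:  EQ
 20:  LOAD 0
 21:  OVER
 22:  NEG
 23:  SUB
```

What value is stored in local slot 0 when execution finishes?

-45

PUSH 8   -> [8]
NEG      -> [-8]
PUSH -51 -> [-8, -51]
PUSH 6   -> [-8, -51, 6]
ADD      -> [-8, -45]
SWAP     -> [-45, -8]
DUP      -> [-45, -8, -8]
SUB      -> [-45, 0]
DUP      -> [-45, 0, 0]
ADD      -> [-45, 0]
PUSH 1   -> [-45, 0, 1]
MUL      -> [-45, 0]
OVER     -> [-45, 0, -45]
ADD      -> [-45, -45]
POP      -> [-45]
PUSH -1  -> [-45, -1]
OVER     -> [-45, -1, -45]
STORE 0  -> [-45, -1]
EQ       -> [0]
LOAD 0   -> [0, -45]
OVER     -> [0, -45, 0]
NEG      -> [0, -45, 0]
SUB      -> [0, -45]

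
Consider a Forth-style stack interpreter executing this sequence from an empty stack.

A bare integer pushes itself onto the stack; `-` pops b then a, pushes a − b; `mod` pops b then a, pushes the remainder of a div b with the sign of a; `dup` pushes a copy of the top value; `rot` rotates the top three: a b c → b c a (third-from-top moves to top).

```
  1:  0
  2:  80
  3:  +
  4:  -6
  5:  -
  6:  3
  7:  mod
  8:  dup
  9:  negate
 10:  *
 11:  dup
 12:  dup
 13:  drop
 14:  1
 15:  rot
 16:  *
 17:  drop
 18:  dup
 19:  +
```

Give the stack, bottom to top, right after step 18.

[-4, -4]

0      : 0
80     : 0 80
+      : 80
-6     : 80 -6
-      : 86
3      : 86 3
mod    : 2
dup    : 2 2
negate : 2 -2
*      : -4
dup    : -4 -4
dup    : -4 -4 -4
drop   : -4 -4
1      : -4 -4 1
rot    : -4 1 -4
*      : -4 -4
drop   : -4
dup    : -4 -4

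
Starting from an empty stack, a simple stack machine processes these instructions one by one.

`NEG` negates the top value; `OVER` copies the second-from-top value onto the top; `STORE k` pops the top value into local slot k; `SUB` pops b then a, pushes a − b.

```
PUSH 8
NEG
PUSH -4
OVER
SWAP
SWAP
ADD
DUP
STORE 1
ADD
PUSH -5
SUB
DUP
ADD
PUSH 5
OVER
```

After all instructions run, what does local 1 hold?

PUSH 8  -> [8]
NEG     -> [-8]
PUSH -4 -> [-8, -4]
OVER    -> [-8, -4, -8]
SWAP    -> [-8, -8, -4]
SWAP    -> [-8, -4, -8]
ADD     -> [-8, -12]
DUP     -> [-8, -12, -12]
STORE 1 -> [-8, -12]
ADD     -> [-20]
PUSH -5 -> [-20, -5]
SUB     -> [-15]
DUP     -> [-15, -15]
ADD     -> [-30]
PUSH 5  -> [-30, 5]
OVER    -> [-30, 5, -30]

-12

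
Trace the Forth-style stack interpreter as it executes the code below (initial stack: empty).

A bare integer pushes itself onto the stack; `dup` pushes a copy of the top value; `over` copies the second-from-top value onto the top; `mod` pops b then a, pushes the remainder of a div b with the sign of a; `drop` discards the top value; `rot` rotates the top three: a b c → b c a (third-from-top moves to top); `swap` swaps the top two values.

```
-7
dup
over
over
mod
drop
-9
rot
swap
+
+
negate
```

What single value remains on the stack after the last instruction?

23

-7     : [-7]
dup    : [-7, -7]
over   : [-7, -7, -7]
over   : [-7, -7, -7, -7]
mod    : [-7, -7, 0]
drop   : [-7, -7]
-9     : [-7, -7, -9]
rot    : [-7, -9, -7]
swap   : [-7, -7, -9]
+      : [-7, -16]
+      : [-23]
negate : [23]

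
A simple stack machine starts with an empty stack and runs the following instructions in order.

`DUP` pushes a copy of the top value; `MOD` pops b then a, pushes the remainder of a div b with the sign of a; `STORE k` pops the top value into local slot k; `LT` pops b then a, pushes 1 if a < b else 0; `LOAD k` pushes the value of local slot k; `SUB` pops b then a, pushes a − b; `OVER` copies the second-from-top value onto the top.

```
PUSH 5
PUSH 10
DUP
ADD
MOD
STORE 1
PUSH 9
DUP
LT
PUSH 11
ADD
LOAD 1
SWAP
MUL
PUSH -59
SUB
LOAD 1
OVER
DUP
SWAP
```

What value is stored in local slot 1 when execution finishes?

5

PUSH 5   → 5
PUSH 10  → 5 10
DUP      → 5 10 10
ADD      → 5 20
MOD      → 5
STORE 1  → (empty)
PUSH 9   → 9
DUP      → 9 9
LT       → 0
PUSH 11  → 0 11
ADD      → 11
LOAD 1   → 11 5
SWAP     → 5 11
MUL      → 55
PUSH -59 → 55 -59
SUB      → 114
LOAD 1   → 114 5
OVER     → 114 5 114
DUP      → 114 5 114 114
SWAP     → 114 5 114 114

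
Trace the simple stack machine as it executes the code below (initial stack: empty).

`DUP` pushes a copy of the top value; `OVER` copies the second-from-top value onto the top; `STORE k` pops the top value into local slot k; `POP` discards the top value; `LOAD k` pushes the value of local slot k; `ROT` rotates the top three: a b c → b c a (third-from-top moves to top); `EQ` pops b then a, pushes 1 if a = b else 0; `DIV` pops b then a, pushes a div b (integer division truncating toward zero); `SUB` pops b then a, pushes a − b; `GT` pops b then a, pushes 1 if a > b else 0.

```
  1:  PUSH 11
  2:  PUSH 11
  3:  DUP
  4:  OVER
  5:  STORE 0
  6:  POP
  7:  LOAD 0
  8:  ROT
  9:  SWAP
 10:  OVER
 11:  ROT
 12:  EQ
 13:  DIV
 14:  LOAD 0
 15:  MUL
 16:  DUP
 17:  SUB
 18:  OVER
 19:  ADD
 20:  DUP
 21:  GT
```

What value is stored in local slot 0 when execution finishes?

PUSH 11  [11]
PUSH 11  [11, 11]
DUP      [11, 11, 11]
OVER     [11, 11, 11, 11]
STORE 0  [11, 11, 11]
POP      [11, 11]
LOAD 0   [11, 11, 11]
ROT      [11, 11, 11]
SWAP     [11, 11, 11]
OVER     [11, 11, 11, 11]
ROT      [11, 11, 11, 11]
EQ       [11, 11, 1]
DIV      [11, 11]
LOAD 0   [11, 11, 11]
MUL      [11, 121]
DUP      [11, 121, 121]
SUB      [11, 0]
OVER     [11, 0, 11]
ADD      [11, 11]
DUP      [11, 11, 11]
GT       [11, 0]

11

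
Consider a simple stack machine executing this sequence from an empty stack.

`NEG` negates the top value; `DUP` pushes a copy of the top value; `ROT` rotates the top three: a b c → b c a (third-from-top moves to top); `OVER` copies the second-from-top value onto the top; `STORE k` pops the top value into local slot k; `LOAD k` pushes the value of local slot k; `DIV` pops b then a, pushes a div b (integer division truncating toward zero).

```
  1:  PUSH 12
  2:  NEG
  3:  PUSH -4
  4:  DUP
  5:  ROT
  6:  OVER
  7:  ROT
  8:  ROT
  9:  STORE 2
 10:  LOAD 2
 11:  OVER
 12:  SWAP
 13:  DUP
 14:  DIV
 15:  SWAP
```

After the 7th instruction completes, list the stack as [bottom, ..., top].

[-4, -12, -4, -4]

PUSH 12  [12]
NEG      [-12]
PUSH -4  [-12, -4]
DUP      [-12, -4, -4]
ROT      [-4, -4, -12]
OVER     [-4, -4, -12, -4]
ROT      [-4, -12, -4, -4]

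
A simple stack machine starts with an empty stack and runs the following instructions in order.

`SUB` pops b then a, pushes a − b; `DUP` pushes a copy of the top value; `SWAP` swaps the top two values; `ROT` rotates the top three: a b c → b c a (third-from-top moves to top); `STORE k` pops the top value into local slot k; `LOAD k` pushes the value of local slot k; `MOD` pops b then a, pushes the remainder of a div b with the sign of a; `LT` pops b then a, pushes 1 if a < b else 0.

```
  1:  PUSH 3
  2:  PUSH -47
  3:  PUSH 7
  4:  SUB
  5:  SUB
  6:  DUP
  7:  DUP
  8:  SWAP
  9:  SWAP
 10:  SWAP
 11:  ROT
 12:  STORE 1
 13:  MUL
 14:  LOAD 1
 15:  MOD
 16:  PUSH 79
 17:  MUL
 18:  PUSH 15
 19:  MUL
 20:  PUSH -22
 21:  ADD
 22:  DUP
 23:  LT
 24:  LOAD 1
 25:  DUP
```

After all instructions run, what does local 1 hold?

PUSH 3   : 3
PUSH -47 : 3 -47
PUSH 7   : 3 -47 7
SUB      : 3 -54
SUB      : 57
DUP      : 57 57
DUP      : 57 57 57
SWAP     : 57 57 57
SWAP     : 57 57 57
SWAP     : 57 57 57
ROT      : 57 57 57
STORE 1  : 57 57
MUL      : 3249
LOAD 1   : 3249 57
MOD      : 0
PUSH 79  : 0 79
MUL      : 0
PUSH 15  : 0 15
MUL      : 0
PUSH -22 : 0 -22
ADD      : -22
DUP      : -22 -22
LT       : 0
LOAD 1   : 0 57
DUP      : 0 57 57

57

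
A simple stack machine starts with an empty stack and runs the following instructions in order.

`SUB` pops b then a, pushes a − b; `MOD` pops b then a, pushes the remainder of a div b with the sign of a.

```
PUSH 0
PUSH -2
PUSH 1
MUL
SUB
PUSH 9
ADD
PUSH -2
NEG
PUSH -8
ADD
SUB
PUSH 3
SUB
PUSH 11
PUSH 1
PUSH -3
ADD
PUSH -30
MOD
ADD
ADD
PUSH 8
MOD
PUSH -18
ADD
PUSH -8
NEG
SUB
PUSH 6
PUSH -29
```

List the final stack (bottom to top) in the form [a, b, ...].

[-19, 6, -29]

PUSH 0   -> 0
PUSH -2  -> 0 -2
PUSH 1   -> 0 -2 1
MUL      -> 0 -2
SUB      -> 2
PUSH 9   -> 2 9
ADD      -> 11
PUSH -2  -> 11 -2
NEG      -> 11 2
PUSH -8  -> 11 2 -8
ADD      -> 11 -6
SUB      -> 17
PUSH 3   -> 17 3
SUB      -> 14
PUSH 11  -> 14 11
PUSH 1   -> 14 11 1
PUSH -3  -> 14 11 1 -3
ADD      -> 14 11 -2
PUSH -30 -> 14 11 -2 -30
MOD      -> 14 11 -2
ADD      -> 14 9
ADD      -> 23
PUSH 8   -> 23 8
MOD      -> 7
PUSH -18 -> 7 -18
ADD      -> -11
PUSH -8  -> -11 -8
NEG      -> -11 8
SUB      -> -19
PUSH 6   -> -19 6
PUSH -29 -> -19 6 -29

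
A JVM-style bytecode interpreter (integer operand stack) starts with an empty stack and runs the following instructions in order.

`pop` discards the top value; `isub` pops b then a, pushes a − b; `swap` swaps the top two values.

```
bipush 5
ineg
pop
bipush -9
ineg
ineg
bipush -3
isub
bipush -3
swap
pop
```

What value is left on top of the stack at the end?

-3

bipush 5  : [5]
ineg      : [-5]
pop       : []
bipush -9 : [-9]
ineg      : [9]
ineg      : [-9]
bipush -3 : [-9, -3]
isub      : [-6]
bipush -3 : [-6, -3]
swap      : [-3, -6]
pop       : [-3]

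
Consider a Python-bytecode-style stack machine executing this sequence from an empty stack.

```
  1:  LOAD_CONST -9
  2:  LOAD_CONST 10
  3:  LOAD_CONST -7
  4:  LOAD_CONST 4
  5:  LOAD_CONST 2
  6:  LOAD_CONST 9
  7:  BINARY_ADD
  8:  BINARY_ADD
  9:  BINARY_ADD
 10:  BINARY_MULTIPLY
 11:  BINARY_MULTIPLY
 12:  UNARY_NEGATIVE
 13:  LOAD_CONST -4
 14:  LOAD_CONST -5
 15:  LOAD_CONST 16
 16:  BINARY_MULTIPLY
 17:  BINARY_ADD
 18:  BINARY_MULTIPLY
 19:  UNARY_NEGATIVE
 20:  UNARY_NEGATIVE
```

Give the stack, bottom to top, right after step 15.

[720, -4, -5, 16]

LOAD_CONST -9   : -9
LOAD_CONST 10   : -9 10
LOAD_CONST -7   : -9 10 -7
LOAD_CONST 4    : -9 10 -7 4
LOAD_CONST 2    : -9 10 -7 4 2
LOAD_CONST 9    : -9 10 -7 4 2 9
BINARY_ADD      : -9 10 -7 4 11
BINARY_ADD      : -9 10 -7 15
BINARY_ADD      : -9 10 8
BINARY_MULTIPLY : -9 80
BINARY_MULTIPLY : -720
UNARY_NEGATIVE  : 720
LOAD_CONST -4   : 720 -4
LOAD_CONST -5   : 720 -4 -5
LOAD_CONST 16   : 720 -4 -5 16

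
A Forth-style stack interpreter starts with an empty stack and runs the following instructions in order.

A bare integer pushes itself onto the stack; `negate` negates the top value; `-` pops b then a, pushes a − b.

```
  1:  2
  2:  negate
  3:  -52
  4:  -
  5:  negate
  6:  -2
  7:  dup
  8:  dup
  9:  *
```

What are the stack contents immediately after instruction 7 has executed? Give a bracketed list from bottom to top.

[-50, -2, -2]

2      -> [2]
negate -> [-2]
-52    -> [-2, -52]
-      -> [50]
negate -> [-50]
-2     -> [-50, -2]
dup    -> [-50, -2, -2]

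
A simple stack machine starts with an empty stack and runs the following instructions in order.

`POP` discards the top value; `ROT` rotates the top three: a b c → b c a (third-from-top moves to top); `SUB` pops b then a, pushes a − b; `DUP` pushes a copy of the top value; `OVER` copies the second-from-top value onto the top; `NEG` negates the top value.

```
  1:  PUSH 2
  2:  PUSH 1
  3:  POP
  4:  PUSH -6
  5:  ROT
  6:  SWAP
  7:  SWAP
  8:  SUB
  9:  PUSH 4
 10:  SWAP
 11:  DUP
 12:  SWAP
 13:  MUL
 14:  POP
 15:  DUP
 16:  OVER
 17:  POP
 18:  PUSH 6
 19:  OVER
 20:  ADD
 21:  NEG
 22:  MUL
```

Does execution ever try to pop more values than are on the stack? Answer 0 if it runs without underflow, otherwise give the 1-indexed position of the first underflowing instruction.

5

PUSH 2  : 2
PUSH 1  : 2 1
POP     : 2
PUSH -6 : 2 -6
ROT  — needs 3 operands, stack has 2 → underflow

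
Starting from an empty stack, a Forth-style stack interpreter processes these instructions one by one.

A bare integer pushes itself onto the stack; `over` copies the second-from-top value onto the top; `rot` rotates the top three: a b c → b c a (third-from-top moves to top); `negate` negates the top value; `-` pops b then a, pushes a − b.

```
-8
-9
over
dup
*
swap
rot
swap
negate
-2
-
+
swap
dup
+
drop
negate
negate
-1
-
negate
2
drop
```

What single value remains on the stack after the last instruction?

-8      -8
-9      -8 -9
over    -8 -9 -8
dup     -8 -9 -8 -8
*       -8 -9 64
swap    -8 64 -9
rot     64 -9 -8
swap    64 -8 -9
negate  64 -8 9
-2      64 -8 9 -2
-       64 -8 11
+       64 3
swap    3 64
dup     3 64 64
+       3 128
drop    3
negate  -3
negate  3
-1      3 -1
-       4
negate  -4
2       -4 2
drop    -4

-4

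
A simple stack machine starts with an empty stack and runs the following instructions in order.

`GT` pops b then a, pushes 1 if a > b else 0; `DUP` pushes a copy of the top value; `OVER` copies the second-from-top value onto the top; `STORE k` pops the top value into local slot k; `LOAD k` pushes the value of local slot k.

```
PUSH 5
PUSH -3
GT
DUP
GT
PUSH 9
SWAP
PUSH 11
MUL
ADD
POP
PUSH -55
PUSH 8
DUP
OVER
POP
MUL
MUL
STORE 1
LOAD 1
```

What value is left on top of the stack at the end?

-3520

PUSH 5   : [5]
PUSH -3  : [5, -3]
GT       : [1]
DUP      : [1, 1]
GT       : [0]
PUSH 9   : [0, 9]
SWAP     : [9, 0]
PUSH 11  : [9, 0, 11]
MUL      : [9, 0]
ADD      : [9]
POP      : []
PUSH -55 : [-55]
PUSH 8   : [-55, 8]
DUP      : [-55, 8, 8]
OVER     : [-55, 8, 8, 8]
POP      : [-55, 8, 8]
MUL      : [-55, 64]
MUL      : [-3520]
STORE 1  : []
LOAD 1   : [-3520]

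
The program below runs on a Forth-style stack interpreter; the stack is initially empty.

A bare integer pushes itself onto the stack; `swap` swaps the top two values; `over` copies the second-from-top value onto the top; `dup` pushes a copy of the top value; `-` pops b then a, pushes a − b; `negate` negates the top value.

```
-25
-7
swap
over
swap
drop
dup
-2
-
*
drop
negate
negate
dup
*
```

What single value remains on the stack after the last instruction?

-25    : -25
-7     : -25 -7
swap   : -7 -25
over   : -7 -25 -7
swap   : -7 -7 -25
drop   : -7 -7
dup    : -7 -7 -7
-2     : -7 -7 -7 -2
-      : -7 -7 -5
*      : -7 35
drop   : -7
negate : 7
negate : -7
dup    : -7 -7
*      : 49

49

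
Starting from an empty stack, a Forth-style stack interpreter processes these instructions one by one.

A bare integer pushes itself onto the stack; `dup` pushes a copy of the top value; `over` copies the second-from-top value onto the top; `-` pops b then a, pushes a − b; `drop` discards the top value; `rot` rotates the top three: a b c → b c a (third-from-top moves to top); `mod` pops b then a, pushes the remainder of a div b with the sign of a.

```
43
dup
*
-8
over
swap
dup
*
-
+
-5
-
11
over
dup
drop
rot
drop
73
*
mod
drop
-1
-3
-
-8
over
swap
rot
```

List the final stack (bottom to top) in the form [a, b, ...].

[2, -8, 2]

43   → 43
dup  → 43 43
*    → 1849
-8   → 1849 -8
over → 1849 -8 1849
swap → 1849 1849 -8
dup  → 1849 1849 -8 -8
*    → 1849 1849 64
-    → 1849 1785
+    → 3634
-5   → 3634 -5
-    → 3639
11   → 3639 11
over → 3639 11 3639
dup  → 3639 11 3639 3639
drop → 3639 11 3639
rot  → 11 3639 3639
drop → 11 3639
73   → 11 3639 73
*    → 11 265647
mod  → 11
drop → (empty)
-1   → -1
-3   → -1 -3
-    → 2
-8   → 2 -8
over → 2 -8 2
swap → 2 2 -8
rot  → 2 -8 2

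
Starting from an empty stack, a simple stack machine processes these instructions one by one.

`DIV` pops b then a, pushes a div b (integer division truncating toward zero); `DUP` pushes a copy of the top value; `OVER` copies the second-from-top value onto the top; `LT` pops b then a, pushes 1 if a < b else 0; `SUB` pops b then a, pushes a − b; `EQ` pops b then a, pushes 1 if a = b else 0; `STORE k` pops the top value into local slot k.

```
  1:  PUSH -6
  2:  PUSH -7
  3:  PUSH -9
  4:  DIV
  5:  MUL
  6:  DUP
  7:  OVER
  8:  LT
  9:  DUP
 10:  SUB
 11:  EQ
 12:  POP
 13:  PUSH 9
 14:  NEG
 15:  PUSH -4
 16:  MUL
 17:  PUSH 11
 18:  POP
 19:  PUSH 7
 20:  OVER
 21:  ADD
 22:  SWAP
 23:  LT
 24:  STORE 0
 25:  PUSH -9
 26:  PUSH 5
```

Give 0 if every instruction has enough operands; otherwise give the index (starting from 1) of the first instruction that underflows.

PUSH -6 : [-6]
PUSH -7 : [-6, -7]
PUSH -9 : [-6, -7, -9]
DIV     : [-6, 0]
MUL     : [0]
DUP     : [0, 0]
OVER    : [0, 0, 0]
LT      : [0, 0]
DUP     : [0, 0, 0]
SUB     : [0, 0]
EQ      : [1]
POP     : []
PUSH 9  : [9]
NEG     : [-9]
PUSH -4 : [-9, -4]
MUL     : [36]
PUSH 11 : [36, 11]
POP     : [36]
PUSH 7  : [36, 7]
OVER    : [36, 7, 36]
ADD     : [36, 43]
SWAP    : [43, 36]
LT      : [0]
STORE 0 : []
PUSH -9 : [-9]
PUSH 5  : [-9, 5]

0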